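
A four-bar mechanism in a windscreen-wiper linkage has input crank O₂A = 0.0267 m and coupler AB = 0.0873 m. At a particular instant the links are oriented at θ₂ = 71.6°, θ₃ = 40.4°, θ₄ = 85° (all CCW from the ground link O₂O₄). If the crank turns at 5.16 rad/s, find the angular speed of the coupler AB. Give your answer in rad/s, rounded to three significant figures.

0.521

ω₂ = 5.16 rad/s
Differentiating the loop-closure r₂e^{iθ₂}+r₃e^{iθ₃}=r₁+r₄e^{iθ₄} gives r₂ω₂e^{iθ₂}+r₃ω₃e^{iθ₃}=r₄ω₄e^{iθ₄}.
Eliminating the other unknown: ω₃ = r₂ω₂ sin(θ₄−θ₂) / [r₃ sin(θ₃−θ₄)].
Numerator sine = +0.23175; denominator sine = -0.70215.
Result = 0.0267·5.16·(+0.23175) / (0.0873·(-0.70215)) = -0.52087 rad/s; magnitude 0.52087 rad/s.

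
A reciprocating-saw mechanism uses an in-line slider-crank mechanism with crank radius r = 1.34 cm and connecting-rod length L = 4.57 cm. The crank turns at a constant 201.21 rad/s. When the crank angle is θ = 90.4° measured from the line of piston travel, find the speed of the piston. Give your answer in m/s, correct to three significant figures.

2.69

ω = 201.2 rad/s
For an in-line slider-crank, x = r cosθ + √(L² − r² sin²θ), so v = −rω sinθ·[1 + r cosθ/√(L² − r² sin²θ)].
With r = 0.0134 m, L = 0.0457 m, θ = 90.4°: √(L² − r² sin²θ) = 0.043691 m.
v = −0.0134·201.2·0.99998·[1 + 0.0134·-0.00698/0.043691] = -2.6904 m/s.
|v| = 2.6904 m/s.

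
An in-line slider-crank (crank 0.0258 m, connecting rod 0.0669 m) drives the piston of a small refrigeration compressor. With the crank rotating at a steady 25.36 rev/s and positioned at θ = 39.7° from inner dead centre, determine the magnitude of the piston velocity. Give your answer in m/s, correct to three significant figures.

3.43

ω = 2π·25.4 = 159.3 rad/s
For an in-line slider-crank, x = r cosθ + √(L² − r² sin²θ), so v = −rω sinθ·[1 + r cosθ/√(L² − r² sin²θ)].
With r = 0.0258 m, L = 0.0669 m, θ = 39.7°: √(L² − r² sin²θ) = 0.064838 m.
v = −0.0258·159.3·0.63877·[1 + 0.0258·0.76940/0.064838] = -3.4299 m/s.
|v| = 3.4299 m/s.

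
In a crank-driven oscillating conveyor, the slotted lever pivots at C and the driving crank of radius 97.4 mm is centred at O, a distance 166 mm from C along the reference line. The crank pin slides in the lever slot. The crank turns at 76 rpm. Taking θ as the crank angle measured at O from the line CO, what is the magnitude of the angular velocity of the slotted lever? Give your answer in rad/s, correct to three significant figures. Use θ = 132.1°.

ω = 7.959 rad/s (from 76 rpm).
Crank pin A relative to C: A = (d + r cosθ, r sinθ); lever angle φ = atan2(r sinθ, d + r cosθ).
Differentiating tanφ: φ̇ = rω(d cosθ + r)/(d² + r² + 2dr cosθ).
d² + r² + 2dr cosθ = |CA|² = 0.0153633 m²;  d cosθ + r = -0.013891 m.
|ω_lever| = |0.0974·7.959·-0.013891| / 0.0153633 = 0.70088 rad/s.

0.701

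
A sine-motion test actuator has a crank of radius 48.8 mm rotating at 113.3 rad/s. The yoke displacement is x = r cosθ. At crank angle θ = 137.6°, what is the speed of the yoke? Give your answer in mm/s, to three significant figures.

3730

ω = 113.3 rad/s
x = r cosθ ⇒ ẋ = −rω sinθ.
|v| = rω|sinθ| = 0.0488·113.3·|sin 137.6°| = 3.7282 m/s = 3728.2 mm/s.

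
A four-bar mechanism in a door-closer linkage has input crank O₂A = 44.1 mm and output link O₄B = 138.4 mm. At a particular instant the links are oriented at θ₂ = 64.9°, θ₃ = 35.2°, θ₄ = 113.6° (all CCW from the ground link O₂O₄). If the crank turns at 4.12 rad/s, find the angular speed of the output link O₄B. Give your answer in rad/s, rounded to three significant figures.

0.664

ω₂ = 4.12 rad/s
Differentiating the loop-closure r₂e^{iθ₂}+r₃e^{iθ₃}=r₁+r₄e^{iθ₄} gives r₂ω₂e^{iθ₂}+r₃ω₃e^{iθ₃}=r₄ω₄e^{iθ₄}.
Eliminating the other unknown: ω₄ = r₂ω₂ sin(θ₂−θ₃) / [r₄ sin(θ₄−θ₃)].
Numerator sine = +0.49546; denominator sine = +0.97958.
Result = 0.0441·4.12·(+0.49546) / (0.1384·(+0.97958)) = +0.664 rad/s; magnitude 0.664 rad/s.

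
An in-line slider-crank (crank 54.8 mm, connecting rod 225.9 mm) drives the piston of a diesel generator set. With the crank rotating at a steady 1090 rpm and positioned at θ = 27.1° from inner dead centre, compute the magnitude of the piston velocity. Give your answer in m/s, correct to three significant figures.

ω = 2π·1090/60 = 114.1 rad/s
For an in-line slider-crank, x = r cosθ + √(L² − r² sin²θ), so v = −rω sinθ·[1 + r cosθ/√(L² − r² sin²θ)].
With r = 0.0548 m, L = 0.2259 m, θ = 27.1°: √(L² − r² sin²θ) = 0.22452 m.
v = −0.0548·114.1·0.45554·[1 + 0.0548·0.89021/0.22452] = -3.4686 m/s.
|v| = 3.4686 m/s.

3.47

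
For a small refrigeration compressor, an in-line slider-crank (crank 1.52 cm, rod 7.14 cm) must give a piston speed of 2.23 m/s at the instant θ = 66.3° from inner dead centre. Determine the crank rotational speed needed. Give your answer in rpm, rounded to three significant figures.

1410

For an in-line slider-crank, |v_piston| = rω|sinθ|·[1 + r cosθ/√(L² − r² sin²θ)].
With r = 0.0152 m, L = 0.0714 m, θ = 66.3°: the bracketed kinematic factor |dx/dθ| = 0.015132 m.
ω = v/|dx/dθ| = 2.23/0.015132 = 147.37 rad/s.
N = 60ω/(2π) = 1407.2 rpm.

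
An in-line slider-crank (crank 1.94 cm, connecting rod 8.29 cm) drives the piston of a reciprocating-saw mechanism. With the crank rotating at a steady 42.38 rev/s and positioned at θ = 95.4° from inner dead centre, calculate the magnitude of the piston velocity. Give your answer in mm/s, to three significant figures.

ω = 2π·42.4 = 266.3 rad/s
For an in-line slider-crank, x = r cosθ + √(L² − r² sin²θ), so v = −rω sinθ·[1 + r cosθ/√(L² − r² sin²θ)].
With r = 0.0194 m, L = 0.0829 m, θ = 95.4°: √(L² − r² sin²θ) = 0.080619 m.
v = −0.0194·266.3·0.99556·[1 + 0.0194·-0.09411/0.080619] = -5.0265 m/s.
|v| = 5.0265 m/s = 5026.5 mm/s.

5030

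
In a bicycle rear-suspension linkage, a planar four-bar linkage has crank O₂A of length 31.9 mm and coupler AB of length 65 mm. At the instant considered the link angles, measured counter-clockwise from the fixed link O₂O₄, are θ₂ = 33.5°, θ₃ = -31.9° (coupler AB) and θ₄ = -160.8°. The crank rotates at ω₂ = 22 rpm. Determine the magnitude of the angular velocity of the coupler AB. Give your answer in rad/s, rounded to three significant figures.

ω₂ = 2.304 rad/s (from 22 rpm).
Differentiating the loop-closure r₂e^{iθ₂}+r₃e^{iθ₃}=r₁+r₄e^{iθ₄} gives r₂ω₂e^{iθ₂}+r₃ω₃e^{iθ₃}=r₄ω₄e^{iθ₄}.
Eliminating the other unknown: ω₃ = r₂ω₂ sin(θ₄−θ₂) / [r₃ sin(θ₃−θ₄)].
Numerator sine = +0.24700; denominator sine = +0.77824.
Result = 0.0319·2.304·(+0.24700) / (0.065·(+0.77824)) = +0.35885 rad/s; magnitude 0.35885 rad/s.

0.359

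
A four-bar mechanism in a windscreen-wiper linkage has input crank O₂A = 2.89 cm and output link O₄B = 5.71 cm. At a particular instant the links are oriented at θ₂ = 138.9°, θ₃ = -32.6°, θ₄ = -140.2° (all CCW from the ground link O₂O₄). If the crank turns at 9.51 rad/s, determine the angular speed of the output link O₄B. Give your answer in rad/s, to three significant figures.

0.746

ω₂ = 9.51 rad/s
Differentiating the loop-closure r₂e^{iθ₂}+r₃e^{iθ₃}=r₁+r₄e^{iθ₄} gives r₂ω₂e^{iθ₂}+r₃ω₃e^{iθ₃}=r₄ω₄e^{iθ₄}.
Eliminating the other unknown: ω₄ = r₂ω₂ sin(θ₂−θ₃) / [r₄ sin(θ₄−θ₃)].
Numerator sine = +0.14781; denominator sine = -0.95319.
Result = 0.0289·9.51·(+0.14781) / (0.0571·(-0.95319)) = -0.74639 rad/s; magnitude 0.74639 rad/s.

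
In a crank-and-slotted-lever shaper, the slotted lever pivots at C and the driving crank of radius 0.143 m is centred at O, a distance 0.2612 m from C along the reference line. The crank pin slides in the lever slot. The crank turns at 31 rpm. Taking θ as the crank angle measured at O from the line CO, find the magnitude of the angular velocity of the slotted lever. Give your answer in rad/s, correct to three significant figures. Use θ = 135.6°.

ω = 3.246 rad/s (from 31 rpm).
Crank pin A relative to C: A = (d + r cosθ, r sinθ); lever angle φ = atan2(r sinθ, d + r cosθ).
Differentiating tanφ: φ̇ = rω(d cosθ + r)/(d² + r² + 2dr cosθ).
d² + r² + 2dr cosθ = |CA|² = 0.035301 m²;  d cosθ + r = -0.04362 m.
|ω_lever| = |0.143·3.246·-0.04362| / 0.035301 = 0.57362 rad/s.

0.574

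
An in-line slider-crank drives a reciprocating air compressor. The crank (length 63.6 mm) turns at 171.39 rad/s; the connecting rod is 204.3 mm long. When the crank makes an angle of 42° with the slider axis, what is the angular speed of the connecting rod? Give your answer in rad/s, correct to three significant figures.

ω = 171.4 rad/s
The rod makes angle φ with the slider axis where L sinφ = r sinθ; differentiating, L cosφ·φ̇ = r ω cosθ.
L cosφ = √(L² − r² sin²θ) = 0.19982 m.
|ω_rod| = r ω |cosθ| / √(L² − r² sin²θ) = 0.0636·171.4·0.74314/0.19982 = 40.54 rad/s.

40.5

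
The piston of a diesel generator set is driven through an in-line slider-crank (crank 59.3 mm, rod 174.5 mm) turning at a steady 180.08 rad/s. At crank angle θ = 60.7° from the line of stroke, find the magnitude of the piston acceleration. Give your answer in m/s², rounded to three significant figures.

ω = 180.1 rad/s
x(θ) = r cosθ + √(L² − r² sin²θ); with ω constant, a = ω²·d²x/dθ².
d²x/dθ² = −r cosθ − r²(cos2θ)/√u − r⁴ sin²2θ/(4u^{3/2}),  u = L² − r² sin²θ = 0.0277759 m².
Substituting r = 0.0593 m, L = 0.1745 m, θ = 60.7°: d²x/dθ² = -0.018514 m.
a = ω²·d²x/dθ² = (180.1)²·(-0.018514) = -600.38 m/s²;  |a| = 600.38 m/s².

600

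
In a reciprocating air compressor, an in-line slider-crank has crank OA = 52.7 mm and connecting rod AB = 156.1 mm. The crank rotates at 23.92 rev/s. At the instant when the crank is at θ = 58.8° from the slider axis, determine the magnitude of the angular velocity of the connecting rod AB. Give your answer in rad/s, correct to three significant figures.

27.5

ω = 150.3 rad/s (converted from 23.92 rev/s).
The rod makes angle φ with the slider axis where L sinφ = r sinθ; differentiating, L cosφ·φ̇ = r ω cosθ.
L cosφ = √(L² − r² sin²θ) = 0.14945 m.
|ω_rod| = r ω |cosθ| / √(L² − r² sin²θ) = 0.0527·150.3·0.51803/0.14945 = 27.454 rad/s.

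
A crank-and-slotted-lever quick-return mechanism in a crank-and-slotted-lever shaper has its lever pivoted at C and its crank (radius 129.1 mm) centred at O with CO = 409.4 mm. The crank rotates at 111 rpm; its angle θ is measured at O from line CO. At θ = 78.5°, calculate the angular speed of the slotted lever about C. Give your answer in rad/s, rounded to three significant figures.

ω = 11.62 rad/s (from 111 rpm).
Crank pin A relative to C: A = (d + r cosθ, r sinθ); lever angle φ = atan2(r sinθ, d + r cosθ).
Differentiating tanφ: φ̇ = rω(d cosθ + r)/(d² + r² + 2dr cosθ).
d² + r² + 2dr cosθ = |CA|² = 0.20535 m²;  d cosθ + r = +0.21072 m.
|ω_lever| = |0.1291·11.62·+0.21072| / 0.20535 = 1.5399 rad/s.

1.54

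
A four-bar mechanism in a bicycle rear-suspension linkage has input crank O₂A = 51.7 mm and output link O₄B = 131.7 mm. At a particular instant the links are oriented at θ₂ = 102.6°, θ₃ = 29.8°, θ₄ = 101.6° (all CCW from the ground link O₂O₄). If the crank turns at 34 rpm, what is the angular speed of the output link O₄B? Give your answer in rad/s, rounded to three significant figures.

ω₂ = 3.56 rad/s (from 34 rpm).
Differentiating the loop-closure r₂e^{iθ₂}+r₃e^{iθ₃}=r₁+r₄e^{iθ₄} gives r₂ω₂e^{iθ₂}+r₃ω₃e^{iθ₃}=r₄ω₄e^{iθ₄}.
Eliminating the other unknown: ω₄ = r₂ω₂ sin(θ₂−θ₃) / [r₄ sin(θ₄−θ₃)].
Numerator sine = +0.95528; denominator sine = +0.94997.
Result = 0.0517·3.56·(+0.95528) / (0.1317·(+0.94997)) = +1.4055 rad/s; magnitude 1.4055 rad/s.

1.41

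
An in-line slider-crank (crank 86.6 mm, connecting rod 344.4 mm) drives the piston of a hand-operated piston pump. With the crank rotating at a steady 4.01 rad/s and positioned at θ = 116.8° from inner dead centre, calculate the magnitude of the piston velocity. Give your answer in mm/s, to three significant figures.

ω = 4.01 rad/s
For an in-line slider-crank, x = r cosθ + √(L² − r² sin²θ), so v = −rω sinθ·[1 + r cosθ/√(L² − r² sin²θ)].
With r = 0.0866 m, L = 0.3444 m, θ = 116.8°: √(L² − r² sin²θ) = 0.33561 m.
v = −0.0866·4.01·0.89259·[1 + 0.0866·-0.45088/0.33561] = -0.2739 m/s.
|v| = 0.2739 m/s = 273.9 mm/s.

274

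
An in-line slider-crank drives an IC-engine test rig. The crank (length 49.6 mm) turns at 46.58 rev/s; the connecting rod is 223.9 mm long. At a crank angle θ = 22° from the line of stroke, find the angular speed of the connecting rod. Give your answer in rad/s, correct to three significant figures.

ω = 292.7 rad/s (converted from 46.58 rev/s).
The rod makes angle φ with the slider axis where L sinφ = r sinθ; differentiating, L cosφ·φ̇ = r ω cosθ.
L cosφ = √(L² − r² sin²θ) = 0.22313 m.
|ω_rod| = r ω |cosθ| / √(L² − r² sin²θ) = 0.0496·292.7·0.92718/0.22313 = 60.322 rad/s.

60.3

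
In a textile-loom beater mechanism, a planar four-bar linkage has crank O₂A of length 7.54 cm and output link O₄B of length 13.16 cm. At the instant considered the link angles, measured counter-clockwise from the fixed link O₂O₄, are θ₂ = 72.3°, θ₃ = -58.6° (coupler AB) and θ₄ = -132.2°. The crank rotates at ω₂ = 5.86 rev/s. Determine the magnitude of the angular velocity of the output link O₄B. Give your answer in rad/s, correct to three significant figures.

ω₂ = 36.82 rad/s (from 5.86 rev/s).
Differentiating the loop-closure r₂e^{iθ₂}+r₃e^{iθ₃}=r₁+r₄e^{iθ₄} gives r₂ω₂e^{iθ₂}+r₃ω₃e^{iθ₃}=r₄ω₄e^{iθ₄}.
Eliminating the other unknown: ω₄ = r₂ω₂ sin(θ₂−θ₃) / [r₄ sin(θ₄−θ₃)].
Numerator sine = +0.75585; denominator sine = -0.95931.
Result = 0.0754·36.82·(+0.75585) / (0.1316·(-0.95931)) = -16.621 rad/s; magnitude 16.621 rad/s.

16.6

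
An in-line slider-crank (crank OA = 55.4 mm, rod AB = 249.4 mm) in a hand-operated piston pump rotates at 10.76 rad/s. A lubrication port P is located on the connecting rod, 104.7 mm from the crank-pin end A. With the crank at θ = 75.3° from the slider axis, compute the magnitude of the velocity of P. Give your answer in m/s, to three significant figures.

ω = 10.76 rad/s.  Crank-pin speed |V_A| = rω = 0.5961 m/s, perpendicular to OA.
Rod angle: sinφ = −(r/L) sinθ ⇒ φ = -12.407°; ω_rod = −rω cosθ/√(L²−r²sin²θ) = -0.62102 rad/s.
V_P = V_A + ω_rod × AP, with AP = 0.1047 m along the rod.
Components: V_Px = −rω sinθ − a·ω_rod·sinφ = -0.59056 m/s;  V_Py = rω cosθ + a·ω_rod·cosφ = +0.087763 m/s.
|V_P| = √(V_Px² + V_Py²) = 0.59705 m/s.

0.597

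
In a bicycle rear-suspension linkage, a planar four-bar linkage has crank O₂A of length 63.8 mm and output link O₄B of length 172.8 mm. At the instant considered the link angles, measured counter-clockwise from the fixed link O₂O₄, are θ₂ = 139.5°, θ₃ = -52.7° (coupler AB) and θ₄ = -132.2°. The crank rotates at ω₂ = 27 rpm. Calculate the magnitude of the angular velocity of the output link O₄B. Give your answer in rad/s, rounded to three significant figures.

0.224

ω₂ = 2.827 rad/s (from 27 rpm).
Differentiating the loop-closure r₂e^{iθ₂}+r₃e^{iθ₃}=r₁+r₄e^{iθ₄} gives r₂ω₂e^{iθ₂}+r₃ω₃e^{iθ₃}=r₄ω₄e^{iθ₄}.
Eliminating the other unknown: ω₄ = r₂ω₂ sin(θ₂−θ₃) / [r₄ sin(θ₄−θ₃)].
Numerator sine = -0.21132; denominator sine = -0.98325.
Result = 0.0638·2.827·(-0.21132) / (0.1728·(-0.98325)) = +0.22436 rad/s; magnitude 0.22436 rad/s.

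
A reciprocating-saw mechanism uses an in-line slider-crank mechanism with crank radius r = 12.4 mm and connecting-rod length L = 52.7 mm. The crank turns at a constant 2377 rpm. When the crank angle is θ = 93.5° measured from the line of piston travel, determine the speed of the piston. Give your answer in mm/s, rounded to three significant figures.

3040

ω = 2π·2377/60 = 248.9 rad/s
For an in-line slider-crank, x = r cosθ + √(L² − r² sin²θ), so v = −rω sinθ·[1 + r cosθ/√(L² − r² sin²θ)].
With r = 0.0124 m, L = 0.0527 m, θ = 93.5°: √(L² − r² sin²θ) = 0.051226 m.
v = −0.0124·248.9·0.99813·[1 + 0.0124·-0.06105/0.051226] = -3.0353 m/s.
|v| = 3.0353 m/s = 3035.3 mm/s.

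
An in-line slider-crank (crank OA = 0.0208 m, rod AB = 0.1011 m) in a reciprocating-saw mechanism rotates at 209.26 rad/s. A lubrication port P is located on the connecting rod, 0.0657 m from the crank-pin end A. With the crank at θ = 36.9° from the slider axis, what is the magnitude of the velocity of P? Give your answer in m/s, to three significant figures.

3.14

ω = 209.3 rad/s.  Crank-pin speed |V_A| = rω = 4.3526 m/s, perpendicular to OA.
Rod angle: sinφ = −(r/L) sinθ ⇒ φ = -7.096°; ω_rod = −rω cosθ/√(L²−r²sin²θ) = -34.694 rad/s.
V_P = V_A + ω_rod × AP, with AP = 0.0657 m along the rod.
Components: V_Px = −rω sinθ − a·ω_rod·sinφ = -2.895 m/s;  V_Py = rω cosθ + a·ω_rod·cosφ = +1.2188 m/s.
|V_P| = √(V_Px² + V_Py²) = 3.1411 m/s.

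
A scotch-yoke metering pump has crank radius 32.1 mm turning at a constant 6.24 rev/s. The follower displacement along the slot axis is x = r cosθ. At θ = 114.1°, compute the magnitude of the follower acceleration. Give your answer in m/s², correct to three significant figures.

20.1

ω = 39.21 rad/s (from 6.24 rev/s).
x = r cosθ ⇒ ẍ = −rω² cosθ (ω constant).
|a| = rω²|cosθ| = 0.0321·(39.21)²·|cos 114.1°| = 20.149 m/s².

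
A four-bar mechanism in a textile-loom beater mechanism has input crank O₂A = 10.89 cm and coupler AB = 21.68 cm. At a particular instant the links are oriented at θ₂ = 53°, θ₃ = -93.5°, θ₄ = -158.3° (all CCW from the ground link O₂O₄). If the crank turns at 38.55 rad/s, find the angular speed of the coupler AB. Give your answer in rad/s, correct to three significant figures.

11.1

ω₂ = 38.55 rad/s
Differentiating the loop-closure r₂e^{iθ₂}+r₃e^{iθ₃}=r₁+r₄e^{iθ₄} gives r₂ω₂e^{iθ₂}+r₃ω₃e^{iθ₃}=r₄ω₄e^{iθ₄}.
Eliminating the other unknown: ω₃ = r₂ω₂ sin(θ₄−θ₂) / [r₃ sin(θ₃−θ₄)].
Numerator sine = +0.51952; denominator sine = +0.90483.
Result = 0.1089·38.55·(+0.51952) / (0.2168·(+0.90483)) = +11.118 rad/s; magnitude 11.118 rad/s.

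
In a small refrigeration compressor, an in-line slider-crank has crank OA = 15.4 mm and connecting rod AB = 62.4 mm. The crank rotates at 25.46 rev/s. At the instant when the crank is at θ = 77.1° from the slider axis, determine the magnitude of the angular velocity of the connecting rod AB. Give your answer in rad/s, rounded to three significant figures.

9.08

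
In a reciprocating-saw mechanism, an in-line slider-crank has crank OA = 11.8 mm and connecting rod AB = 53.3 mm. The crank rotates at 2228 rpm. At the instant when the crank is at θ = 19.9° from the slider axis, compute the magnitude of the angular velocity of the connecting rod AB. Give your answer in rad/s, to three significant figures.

ω = 233.3 rad/s (converted from 2228 rpm).
The rod makes angle φ with the slider axis where L sinφ = r sinθ; differentiating, L cosφ·φ̇ = r ω cosθ.
L cosφ = √(L² − r² sin²θ) = 0.053148 m.
|ω_rod| = r ω |cosθ| / √(L² − r² sin²θ) = 0.0118·233.3·0.94029/0.053148 = 48.708 rad/s.

48.7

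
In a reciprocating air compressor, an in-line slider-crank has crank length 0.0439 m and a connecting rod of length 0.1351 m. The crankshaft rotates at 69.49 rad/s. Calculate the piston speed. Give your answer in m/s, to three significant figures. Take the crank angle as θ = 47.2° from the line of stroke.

2.75

ω = 69.49 rad/s
For an in-line slider-crank, x = r cosθ + √(L² − r² sin²θ), so v = −rω sinθ·[1 + r cosθ/√(L² − r² sin²θ)].
With r = 0.0439 m, L = 0.1351 m, θ = 47.2°: √(L² − r² sin²θ) = 0.1312 m.
v = −0.0439·69.49·0.73373·[1 + 0.0439·0.67944/0.1312] = -2.7472 m/s.
|v| = 2.7472 m/s.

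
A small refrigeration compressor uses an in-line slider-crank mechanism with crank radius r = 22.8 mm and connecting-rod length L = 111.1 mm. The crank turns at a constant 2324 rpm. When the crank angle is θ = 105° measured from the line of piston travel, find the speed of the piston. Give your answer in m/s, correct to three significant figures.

5.07

ω = 2π·2324/60 = 243.4 rad/s
For an in-line slider-crank, x = r cosθ + √(L² − r² sin²θ), so v = −rω sinθ·[1 + r cosθ/√(L² − r² sin²θ)].
With r = 0.0228 m, L = 0.1111 m, θ = 105°: √(L² − r² sin²θ) = 0.1089 m.
v = −0.0228·243.4·0.96593·[1 + 0.0228·-0.25882/0.1089] = -5.0693 m/s.
|v| = 5.0693 m/s.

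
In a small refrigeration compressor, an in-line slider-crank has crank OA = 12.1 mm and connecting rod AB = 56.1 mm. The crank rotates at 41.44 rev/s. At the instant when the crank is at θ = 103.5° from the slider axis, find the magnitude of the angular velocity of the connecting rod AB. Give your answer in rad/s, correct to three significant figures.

ω = 260.4 rad/s (converted from 41.44 rev/s).
The rod makes angle φ with the slider axis where L sinφ = r sinθ; differentiating, L cosφ·φ̇ = r ω cosθ.
L cosφ = √(L² − r² sin²θ) = 0.054852 m.
|ω_rod| = r ω |cosθ| / √(L² − r² sin²θ) = 0.0121·260.4·0.23345/0.054852 = 13.408 rad/s.

13.4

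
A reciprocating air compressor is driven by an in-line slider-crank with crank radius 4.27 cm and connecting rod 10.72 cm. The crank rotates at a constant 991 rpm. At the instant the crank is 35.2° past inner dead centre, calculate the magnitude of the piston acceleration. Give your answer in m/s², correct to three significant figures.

446

ω = 2π·991/60 = 103.8 rad/s
x(θ) = r cosθ + √(L² − r² sin²θ); with ω constant, a = ω²·d²x/dθ².
d²x/dθ² = −r cosθ − r²(cos2θ)/√u − r⁴ sin²2θ/(4u^{3/2}),  u = L² − r² sin²θ = 0.010886 m².
Substituting r = 0.0427 m, L = 0.1072 m, θ = 35.2°: d²x/dθ² = -0.041404 m.
a = ω²·d²x/dθ² = (103.8)²·(-0.041404) = -445.9 m/s²;  |a| = 445.9 m/s².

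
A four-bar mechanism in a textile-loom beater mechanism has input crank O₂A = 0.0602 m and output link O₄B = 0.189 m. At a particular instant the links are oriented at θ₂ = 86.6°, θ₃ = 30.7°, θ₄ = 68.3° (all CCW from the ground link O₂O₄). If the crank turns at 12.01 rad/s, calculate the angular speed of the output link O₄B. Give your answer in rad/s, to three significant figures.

ω₂ = 12.01 rad/s
Differentiating the loop-closure r₂e^{iθ₂}+r₃e^{iθ₃}=r₁+r₄e^{iθ₄} gives r₂ω₂e^{iθ₂}+r₃ω₃e^{iθ₃}=r₄ω₄e^{iθ₄}.
Eliminating the other unknown: ω₄ = r₂ω₂ sin(θ₂−θ₃) / [r₄ sin(θ₄−θ₃)].
Numerator sine = +0.82806; denominator sine = +0.61015.
Result = 0.0602·12.01·(+0.82806) / (0.189·(+0.61015)) = +5.1917 rad/s; magnitude 5.1917 rad/s.

5.19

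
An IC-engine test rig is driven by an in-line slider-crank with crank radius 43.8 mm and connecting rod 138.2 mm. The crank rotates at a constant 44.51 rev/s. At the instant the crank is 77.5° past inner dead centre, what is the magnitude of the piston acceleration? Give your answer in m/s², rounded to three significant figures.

288

ω = 2π·44.5 = 279.7 rad/s
x(θ) = r cosθ + √(L² − r² sin²θ); with ω constant, a = ω²·d²x/dθ².
d²x/dθ² = −r cosθ − r²(cos2θ)/√u − r⁴ sin²2θ/(4u^{3/2}),  u = L² − r² sin²θ = 0.0172707 m².
Substituting r = 0.0438 m, L = 0.1382 m, θ = 77.5°: d²x/dθ² = +0.0036778 m.
a = ω²·d²x/dθ² = (279.7)²·(+0.0036778) = +287.65 m/s²;  |a| = 287.65 m/s².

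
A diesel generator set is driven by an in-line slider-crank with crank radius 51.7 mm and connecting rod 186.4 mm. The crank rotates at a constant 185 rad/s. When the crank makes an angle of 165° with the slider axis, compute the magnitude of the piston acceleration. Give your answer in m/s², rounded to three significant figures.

1280

ω = 185 rad/s
x(θ) = r cosθ + √(L² − r² sin²θ); with ω constant, a = ω²·d²x/dθ².
d²x/dθ² = −r cosθ − r²(cos2θ)/√u − r⁴ sin²2θ/(4u^{3/2}),  u = L² − r² sin²θ = 0.0345659 m².
Substituting r = 0.0517 m, L = 0.1864 m, θ = 165°: d²x/dθ² = +0.037418 m.
a = ω²·d²x/dθ² = (185)²·(+0.037418) = +1280.6 m/s²;  |a| = 1280.6 m/s².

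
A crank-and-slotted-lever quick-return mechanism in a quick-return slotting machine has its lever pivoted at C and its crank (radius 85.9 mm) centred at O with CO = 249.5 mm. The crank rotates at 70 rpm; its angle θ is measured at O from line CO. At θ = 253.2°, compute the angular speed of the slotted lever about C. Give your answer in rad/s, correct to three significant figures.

ω = 7.33 rad/s (from 70 rpm).
Crank pin A relative to C: A = (d + r cosθ, r sinθ); lever angle φ = atan2(r sinθ, d + r cosθ).
Differentiating tanφ: φ̇ = rω(d cosθ + r)/(d² + r² + 2dr cosθ).
d² + r² + 2dr cosθ = |CA|² = 0.05724 m²;  d cosθ + r = +0.013787 m.
|ω_lever| = |0.0859·7.33·+0.013787| / 0.05724 = 0.15166 rad/s.

0.152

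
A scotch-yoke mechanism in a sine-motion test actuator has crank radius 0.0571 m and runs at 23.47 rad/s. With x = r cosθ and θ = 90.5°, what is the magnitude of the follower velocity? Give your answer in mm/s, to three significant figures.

1340

ω = 23.47 rad/s
x = r cosθ ⇒ ẋ = −rω sinθ.
|v| = rω|sinθ| = 0.0571·23.47·|sin 90.5°| = 1.3401 m/s = 1340.1 mm/s.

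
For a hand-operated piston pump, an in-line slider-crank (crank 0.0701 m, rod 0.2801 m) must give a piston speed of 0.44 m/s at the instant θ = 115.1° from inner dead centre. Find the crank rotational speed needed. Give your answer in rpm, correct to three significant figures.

74.3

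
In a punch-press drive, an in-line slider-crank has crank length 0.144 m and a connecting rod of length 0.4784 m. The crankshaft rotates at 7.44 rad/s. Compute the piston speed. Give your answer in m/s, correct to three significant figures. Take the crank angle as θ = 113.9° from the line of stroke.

ω = 7.44 rad/s
For an in-line slider-crank, x = r cosθ + √(L² − r² sin²θ), so v = −rω sinθ·[1 + r cosθ/√(L² − r² sin²θ)].
With r = 0.144 m, L = 0.4784 m, θ = 113.9°: √(L² − r² sin²θ) = 0.45993 m.
v = −0.144·7.44·0.91425·[1 + 0.144·-0.40514/0.45993] = -0.85525 m/s.
|v| = 0.85525 m/s.

0.855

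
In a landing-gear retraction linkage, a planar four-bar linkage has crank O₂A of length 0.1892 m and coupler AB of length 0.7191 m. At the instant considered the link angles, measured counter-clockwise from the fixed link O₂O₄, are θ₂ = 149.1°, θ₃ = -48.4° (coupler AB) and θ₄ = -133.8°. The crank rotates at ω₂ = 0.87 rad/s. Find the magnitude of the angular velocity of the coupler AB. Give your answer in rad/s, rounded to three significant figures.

ω₂ = 0.87 rad/s
Differentiating the loop-closure r₂e^{iθ₂}+r₃e^{iθ₃}=r₁+r₄e^{iθ₄} gives r₂ω₂e^{iθ₂}+r₃ω₃e^{iθ₃}=r₄ω₄e^{iθ₄}.
Eliminating the other unknown: ω₃ = r₂ω₂ sin(θ₄−θ₂) / [r₃ sin(θ₃−θ₄)].
Numerator sine = +0.97476; denominator sine = +0.99678.
Result = 0.1892·0.87·(+0.97476) / (0.7191·(+0.99678)) = +0.22385 rad/s; magnitude 0.22385 rad/s.

0.224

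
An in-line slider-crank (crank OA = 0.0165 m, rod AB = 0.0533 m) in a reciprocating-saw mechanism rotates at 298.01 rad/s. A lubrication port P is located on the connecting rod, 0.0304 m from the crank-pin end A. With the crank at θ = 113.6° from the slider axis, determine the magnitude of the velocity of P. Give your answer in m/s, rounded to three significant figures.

4.26

ω = 298 rad/s.  Crank-pin speed |V_A| = rω = 4.9172 m/s, perpendicular to OA.
Rod angle: sinφ = −(r/L) sinθ ⇒ φ = -16.480°; ω_rod = −rω cosθ/√(L²−r²sin²θ) = +38.516 rad/s.
V_P = V_A + ω_rod × AP, with AP = 0.0304 m along the rod.
Components: V_Px = −rω sinθ − a·ω_rod·sinφ = -4.1738 m/s;  V_Py = rω cosθ + a·ω_rod·cosφ = -0.84579 m/s.
|V_P| = √(V_Px² + V_Py²) = 4.2586 m/s.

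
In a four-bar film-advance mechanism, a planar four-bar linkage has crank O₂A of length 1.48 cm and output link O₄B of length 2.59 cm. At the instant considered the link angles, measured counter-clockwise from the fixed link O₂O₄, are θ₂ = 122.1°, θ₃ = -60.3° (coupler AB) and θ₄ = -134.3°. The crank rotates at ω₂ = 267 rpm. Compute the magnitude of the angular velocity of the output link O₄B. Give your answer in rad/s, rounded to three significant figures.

0.696

ω₂ = 27.96 rad/s (from 267 rpm).
Differentiating the loop-closure r₂e^{iθ₂}+r₃e^{iθ₃}=r₁+r₄e^{iθ₄} gives r₂ω₂e^{iθ₂}+r₃ω₃e^{iθ₃}=r₄ω₄e^{iθ₄}.
Eliminating the other unknown: ω₄ = r₂ω₂ sin(θ₂−θ₃) / [r₄ sin(θ₄−θ₃)].
Numerator sine = -0.04188; denominator sine = -0.96126.
Result = 0.0148·27.96·(-0.04188) / (0.0259·(-0.96126)) = +0.69602 rad/s; magnitude 0.69602 rad/s.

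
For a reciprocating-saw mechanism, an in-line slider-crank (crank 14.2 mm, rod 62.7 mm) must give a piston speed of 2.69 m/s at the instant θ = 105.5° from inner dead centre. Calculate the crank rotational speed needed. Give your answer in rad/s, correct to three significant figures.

210

For an in-line slider-crank, |v_piston| = rω|sinθ|·[1 + r cosθ/√(L² − r² sin²θ)].
With r = 0.0142 m, L = 0.0627 m, θ = 105.5°: the bracketed kinematic factor |dx/dθ| = 0.012835 m.
ω = v/|dx/dθ| = 2.69/0.012835 = 209.58 rad/s.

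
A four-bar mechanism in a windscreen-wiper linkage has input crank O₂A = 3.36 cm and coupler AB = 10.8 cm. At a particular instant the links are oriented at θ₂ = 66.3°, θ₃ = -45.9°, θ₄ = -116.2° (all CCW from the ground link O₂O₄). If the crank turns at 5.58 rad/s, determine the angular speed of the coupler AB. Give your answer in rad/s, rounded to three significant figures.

0.0804

ω₂ = 5.58 rad/s
Differentiating the loop-closure r₂e^{iθ₂}+r₃e^{iθ₃}=r₁+r₄e^{iθ₄} gives r₂ω₂e^{iθ₂}+r₃ω₃e^{iθ₃}=r₄ω₄e^{iθ₄}.
Eliminating the other unknown: ω₃ = r₂ω₂ sin(θ₄−θ₂) / [r₃ sin(θ₃−θ₄)].
Numerator sine = +0.04362; denominator sine = +0.94147.
Result = 0.0336·5.58·(+0.04362) / (0.108·(+0.94147)) = +0.080431 rad/s; magnitude 0.080431 rad/s.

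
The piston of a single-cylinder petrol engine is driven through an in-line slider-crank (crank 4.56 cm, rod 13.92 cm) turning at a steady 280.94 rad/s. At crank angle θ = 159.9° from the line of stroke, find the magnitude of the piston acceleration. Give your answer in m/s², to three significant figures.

2460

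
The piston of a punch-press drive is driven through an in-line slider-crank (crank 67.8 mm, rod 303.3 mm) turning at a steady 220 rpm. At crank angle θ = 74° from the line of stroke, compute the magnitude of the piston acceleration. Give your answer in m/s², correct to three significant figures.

ω = 2π·220/60 = 23.04 rad/s
x(θ) = r cosθ + √(L² − r² sin²θ); with ω constant, a = ω²·d²x/dθ².
d²x/dθ² = −r cosθ − r²(cos2θ)/√u − r⁴ sin²2θ/(4u^{3/2}),  u = L² − r² sin²θ = 0.0877433 m².
Substituting r = 0.0678 m, L = 0.3033 m, θ = 74°: d²x/dθ² = -0.0055848 m.
a = ω²·d²x/dθ² = (23.04)²·(-0.0055848) = -2.9642 m/s²;  |a| = 2.9642 m/s².

2.96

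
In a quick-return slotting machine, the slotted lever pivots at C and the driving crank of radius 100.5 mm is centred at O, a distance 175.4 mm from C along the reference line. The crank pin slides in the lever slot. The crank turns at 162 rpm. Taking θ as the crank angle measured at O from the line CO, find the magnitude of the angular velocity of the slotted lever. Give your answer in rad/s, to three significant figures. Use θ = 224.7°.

2.61

ω = 16.96 rad/s (from 162 rpm).
Crank pin A relative to C: A = (d + r cosθ, r sinθ); lever angle φ = atan2(r sinθ, d + r cosθ).
Differentiating tanφ: φ̇ = rω(d cosθ + r)/(d² + r² + 2dr cosθ).
d² + r² + 2dr cosθ = |CA|² = 0.0158059 m²;  d cosθ + r = -0.024174 m.
|ω_lever| = |0.1005·16.96·-0.024174| / 0.0158059 = 2.6076 rad/s.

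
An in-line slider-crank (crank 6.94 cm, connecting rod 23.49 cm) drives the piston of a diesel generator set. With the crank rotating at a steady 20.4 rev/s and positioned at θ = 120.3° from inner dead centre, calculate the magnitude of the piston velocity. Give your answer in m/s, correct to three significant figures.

ω = 2π·20.4 = 128.2 rad/s
For an in-line slider-crank, x = r cosθ + √(L² − r² sin²θ), so v = −rω sinθ·[1 + r cosθ/√(L² − r² sin²θ)].
With r = 0.0694 m, L = 0.2349 m, θ = 120.3°: √(L² − r² sin²θ) = 0.22713 m.
v = −0.0694·128.2·0.86340·[1 + 0.0694·-0.50453/0.22713] = -6.4963 m/s.
|v| = 6.4963 m/s.

6.50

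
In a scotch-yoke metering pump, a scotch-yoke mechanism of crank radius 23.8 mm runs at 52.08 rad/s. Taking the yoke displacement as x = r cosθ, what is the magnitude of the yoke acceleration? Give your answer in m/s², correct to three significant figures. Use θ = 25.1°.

58.5

ω = 52.08 rad/s
x = r cosθ ⇒ ẍ = −rω² cosθ (ω constant).
|a| = rω²|cosθ| = 0.0238·(52.08)²·|cos 25.1°| = 58.458 m/s².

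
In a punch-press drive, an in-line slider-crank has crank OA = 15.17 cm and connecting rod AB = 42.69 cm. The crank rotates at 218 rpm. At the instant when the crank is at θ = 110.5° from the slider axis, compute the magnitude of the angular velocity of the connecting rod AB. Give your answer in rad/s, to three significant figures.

3.01

ω = 22.83 rad/s (converted from 218 rpm).
The rod makes angle φ with the slider axis where L sinφ = r sinθ; differentiating, L cosφ·φ̇ = r ω cosθ.
L cosφ = √(L² − r² sin²θ) = 0.40256 m.
|ω_rod| = r ω |cosθ| / √(L² − r² sin²θ) = 0.1517·22.83·0.35021/0.40256 = 3.0128 rad/s.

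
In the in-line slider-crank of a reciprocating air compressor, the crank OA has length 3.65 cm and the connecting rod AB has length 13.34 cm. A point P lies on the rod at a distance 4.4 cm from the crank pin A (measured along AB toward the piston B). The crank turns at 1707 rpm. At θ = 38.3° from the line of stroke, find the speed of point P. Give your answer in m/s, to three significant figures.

ω = 178.8 rad/s.  Crank-pin speed |V_A| = rω = 6.5246 m/s, perpendicular to OA.
Rod angle: sinφ = −(r/L) sinθ ⇒ φ = -9.763°; ω_rod = −rω cosθ/√(L²−r²sin²θ) = -38.948 rad/s.
V_P = V_A + ω_rod × AP, with AP = 0.044 m along the rod.
Components: V_Px = −rω sinθ − a·ω_rod·sinφ = -4.3344 m/s;  V_Py = rω cosθ + a·ω_rod·cosφ = +3.4315 m/s.
|V_P| = √(V_Px² + V_Py²) = 5.5283 m/s.

5.53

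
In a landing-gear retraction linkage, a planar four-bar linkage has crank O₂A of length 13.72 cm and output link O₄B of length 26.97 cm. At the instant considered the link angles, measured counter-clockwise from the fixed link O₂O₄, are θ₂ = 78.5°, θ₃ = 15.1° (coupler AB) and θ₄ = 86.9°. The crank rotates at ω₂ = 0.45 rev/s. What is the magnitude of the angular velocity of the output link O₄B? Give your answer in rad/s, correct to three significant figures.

ω₂ = 2.827 rad/s (from 0.45 rev/s).
Differentiating the loop-closure r₂e^{iθ₂}+r₃e^{iθ₃}=r₁+r₄e^{iθ₄} gives r₂ω₂e^{iθ₂}+r₃ω₃e^{iθ₃}=r₄ω₄e^{iθ₄}.
Eliminating the other unknown: ω₄ = r₂ω₂ sin(θ₂−θ₃) / [r₄ sin(θ₄−θ₃)].
Numerator sine = +0.89415; denominator sine = +0.94997.
Result = 0.1372·2.827·(+0.89415) / (0.2697·(+0.94997)) = +1.3538 rad/s; magnitude 1.3538 rad/s.

1.35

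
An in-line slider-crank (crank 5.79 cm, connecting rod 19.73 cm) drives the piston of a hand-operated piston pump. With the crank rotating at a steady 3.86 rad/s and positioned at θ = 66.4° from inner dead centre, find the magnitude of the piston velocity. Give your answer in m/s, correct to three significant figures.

0.230

ω = 3.86 rad/s
For an in-line slider-crank, x = r cosθ + √(L² − r² sin²θ), so v = −rω sinθ·[1 + r cosθ/√(L² − r² sin²θ)].
With r = 0.0579 m, L = 0.1973 m, θ = 66.4°: √(L² − r² sin²θ) = 0.19003 m.
v = −0.0579·3.86·0.91636·[1 + 0.0579·0.40035/0.19003] = -0.22978 m/s.
|v| = 0.22978 m/s.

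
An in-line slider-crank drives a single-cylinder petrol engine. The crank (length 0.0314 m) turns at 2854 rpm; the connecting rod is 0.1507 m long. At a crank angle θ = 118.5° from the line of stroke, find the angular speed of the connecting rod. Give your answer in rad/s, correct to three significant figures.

30.2

ω = 298.9 rad/s (converted from 2854 rpm).
The rod makes angle φ with the slider axis where L sinφ = r sinθ; differentiating, L cosφ·φ̇ = r ω cosθ.
L cosφ = √(L² − r² sin²θ) = 0.14815 m.
|ω_rod| = r ω |cosθ| / √(L² − r² sin²θ) = 0.0314·298.9·0.47716/0.14815 = 30.225 rad/s.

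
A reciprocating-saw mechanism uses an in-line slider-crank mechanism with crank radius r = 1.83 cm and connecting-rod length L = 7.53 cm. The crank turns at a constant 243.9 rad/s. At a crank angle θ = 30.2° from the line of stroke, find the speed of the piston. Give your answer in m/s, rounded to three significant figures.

ω = 243.9 rad/s
For an in-line slider-crank, x = r cosθ + √(L² − r² sin²θ), so v = −rω sinθ·[1 + r cosθ/√(L² − r² sin²θ)].
With r = 0.0183 m, L = 0.0753 m, θ = 30.2°: √(L² − r² sin²θ) = 0.074735 m.
v = −0.0183·243.9·0.50302·[1 + 0.0183·0.86427/0.074735] = -2.7203 m/s.
|v| = 2.7203 m/s.

2.72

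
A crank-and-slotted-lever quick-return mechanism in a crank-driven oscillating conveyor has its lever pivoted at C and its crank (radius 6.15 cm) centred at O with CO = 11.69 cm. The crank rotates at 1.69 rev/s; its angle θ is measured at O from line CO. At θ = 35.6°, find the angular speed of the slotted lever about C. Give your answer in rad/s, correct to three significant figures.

3.51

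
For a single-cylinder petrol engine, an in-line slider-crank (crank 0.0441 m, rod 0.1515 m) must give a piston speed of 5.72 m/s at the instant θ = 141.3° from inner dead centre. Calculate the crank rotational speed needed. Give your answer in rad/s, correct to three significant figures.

270

For an in-line slider-crank, |v_piston| = rω|sinθ|·[1 + r cosθ/√(L² − r² sin²θ)].
With r = 0.0441 m, L = 0.1515 m, θ = 141.3°: the bracketed kinematic factor |dx/dθ| = 0.021203 m.
ω = v/|dx/dθ| = 5.72/0.021203 = 269.77 rad/s.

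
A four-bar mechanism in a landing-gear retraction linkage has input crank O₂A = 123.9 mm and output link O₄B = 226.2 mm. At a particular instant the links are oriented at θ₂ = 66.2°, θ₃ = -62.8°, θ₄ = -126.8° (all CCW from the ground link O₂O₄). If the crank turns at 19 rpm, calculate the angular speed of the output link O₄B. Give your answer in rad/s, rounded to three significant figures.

ω₂ = 1.99 rad/s (from 19 rpm).
Differentiating the loop-closure r₂e^{iθ₂}+r₃e^{iθ₃}=r₁+r₄e^{iθ₄} gives r₂ω₂e^{iθ₂}+r₃ω₃e^{iθ₃}=r₄ω₄e^{iθ₄}.
Eliminating the other unknown: ω₄ = r₂ω₂ sin(θ₂−θ₃) / [r₄ sin(θ₄−θ₃)].
Numerator sine = +0.77715; denominator sine = -0.89879.
Result = 0.1239·1.99·(+0.77715) / (0.2262·(-0.89879)) = -0.94233 rad/s; magnitude 0.94233 rad/s.

0.942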